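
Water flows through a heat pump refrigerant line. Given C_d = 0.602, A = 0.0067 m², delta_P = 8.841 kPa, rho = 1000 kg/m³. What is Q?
Formula: Q = C_d A \sqrt{\frac{2 \Delta P}{\rho}}
Q = 0.602·0.0067·√(2·(8.841·1000)/1000)·1000 = 16.96 L/s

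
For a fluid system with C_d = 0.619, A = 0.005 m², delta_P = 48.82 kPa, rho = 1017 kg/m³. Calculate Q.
Formula: Q = C_d A \sqrt{\frac{2 \Delta P}{\rho}}
Q = 0.619·0.005·√(2·(48.82·1000)/1017)·1000 = 30.33 L/s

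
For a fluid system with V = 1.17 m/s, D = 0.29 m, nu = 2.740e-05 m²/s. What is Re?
Formula: Re = \frac{V D}{\nu}
Re = 1.17·0.29/2.740e-05 = 12383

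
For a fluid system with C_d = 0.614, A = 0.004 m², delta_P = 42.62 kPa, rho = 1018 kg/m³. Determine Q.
Formula: Q = C_d A \sqrt{\frac{2 \Delta P}{\rho}}
Q = 0.614·0.004·√(2·(42.62·1000)/1018)·1000 = 22.47 L/s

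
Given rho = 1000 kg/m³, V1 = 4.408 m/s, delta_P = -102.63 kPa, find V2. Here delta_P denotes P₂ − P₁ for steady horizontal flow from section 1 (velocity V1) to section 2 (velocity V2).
Formula: \Delta P = \frac{1}{2} \rho (V_1^2 - V_2^2)
Substituting knowns: -102.63 = 0.5·1000·(4.408² − V2²)/1000
Solving for V2: V2 = √(4.408² − 2·(-102.63·1000)/1000) = 14.99 m/s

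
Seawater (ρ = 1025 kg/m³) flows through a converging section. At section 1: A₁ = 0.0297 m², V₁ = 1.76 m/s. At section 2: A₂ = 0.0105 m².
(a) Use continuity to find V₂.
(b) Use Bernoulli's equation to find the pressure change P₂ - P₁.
(a) Continuity: A₁V₁=A₂V₂ -> V₂=A₁V₁/A₂=0.0297*1.76/0.0105=4.98 m/s
(b) Bernoulli: P₂-P₁=0.5*rho*(V₁^2-V₂^2)/1000=0.5*1025*(1.76^2-4.98^2)/1000=-11.12 kPa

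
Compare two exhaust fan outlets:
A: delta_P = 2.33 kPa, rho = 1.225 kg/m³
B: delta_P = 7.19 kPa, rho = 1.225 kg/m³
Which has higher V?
V(A) = 61.68 m/s, V(B) = 108.3 m/s. Answer: B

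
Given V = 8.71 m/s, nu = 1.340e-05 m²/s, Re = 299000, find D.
Formula: Re = \frac{V D}{\nu}
Substituting knowns: 299000 = 8.71·D/1.340e-05
Solving for D: D = 299000·1.340e-05/8.71 = 0.46 m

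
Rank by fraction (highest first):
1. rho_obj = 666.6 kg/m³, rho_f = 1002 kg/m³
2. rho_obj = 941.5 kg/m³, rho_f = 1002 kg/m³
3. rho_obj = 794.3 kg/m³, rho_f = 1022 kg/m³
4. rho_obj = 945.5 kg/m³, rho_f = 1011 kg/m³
Case 1: fraction = 0.6653
Case 2: fraction = 0.9396
Case 3: fraction = 0.7772
Case 4: fraction = 0.9352
Ranking (highest first): 2, 4, 3, 1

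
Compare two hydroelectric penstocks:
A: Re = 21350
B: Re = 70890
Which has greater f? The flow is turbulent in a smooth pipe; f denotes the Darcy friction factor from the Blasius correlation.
f(A) = 0.02614, f(B) = 0.01937. Answer: A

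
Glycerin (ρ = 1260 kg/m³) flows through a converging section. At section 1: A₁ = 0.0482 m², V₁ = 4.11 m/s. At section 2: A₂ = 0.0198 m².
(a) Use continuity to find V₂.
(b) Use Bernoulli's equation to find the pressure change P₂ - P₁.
(a) Continuity: A₁V₁=A₂V₂ -> V₂=A₁V₁/A₂=0.0482*4.11/0.0198=10.01 m/s
(b) Bernoulli: P₂-P₁=0.5*rho*(V₁^2-V₂^2)/1000=0.5*1260*(4.11^2-10.01^2)/1000=-52.48 kPa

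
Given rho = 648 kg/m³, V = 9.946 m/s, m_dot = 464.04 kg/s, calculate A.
Formula: \dot{m} = \rho A V
Substituting knowns: 464.04 = 648·A·9.946
Solving for A: A = 464.04/(648·9.946) = 0.072 m²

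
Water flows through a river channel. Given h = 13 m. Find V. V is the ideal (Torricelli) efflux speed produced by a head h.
Formula: V = \sqrt{2 g h}
V = √(2·9.81·13) = 15.97 m/s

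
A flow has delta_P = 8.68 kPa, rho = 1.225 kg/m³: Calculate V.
Formula: V = \sqrt{\frac{2 \Delta P}{\rho}}
V = √(2·(8.68·1000)/1.225) = 119 m/s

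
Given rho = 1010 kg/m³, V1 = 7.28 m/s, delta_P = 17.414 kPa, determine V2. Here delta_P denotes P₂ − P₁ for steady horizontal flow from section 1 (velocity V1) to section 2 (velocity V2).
Formula: \Delta P = \frac{1}{2} \rho (V_1^2 - V_2^2)
Substituting knowns: 17.414 = 0.5·1010·(7.28² − V2²)/1000
Solving for V2: V2 = √(7.28² − 2·(17.414·1000)/1010) = 4.303 m/s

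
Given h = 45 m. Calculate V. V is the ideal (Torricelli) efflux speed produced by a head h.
Formula: V = \sqrt{2 g h}
V = √(2·9.81·45) = 29.71 m/s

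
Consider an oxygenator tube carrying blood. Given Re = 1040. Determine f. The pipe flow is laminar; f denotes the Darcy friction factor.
Formula: f = \frac{64}{Re}
f = 64/1040 = 0.06154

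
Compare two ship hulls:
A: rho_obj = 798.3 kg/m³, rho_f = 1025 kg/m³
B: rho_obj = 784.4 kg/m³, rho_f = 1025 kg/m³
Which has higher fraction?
fraction(A) = 0.7788, fraction(B) = 0.7653. Answer: A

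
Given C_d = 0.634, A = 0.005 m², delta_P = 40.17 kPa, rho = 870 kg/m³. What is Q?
Formula: Q = C_d A \sqrt{\frac{2 \Delta P}{\rho}}
Q = 0.634·0.005·√(2·(40.17·1000)/870)·1000 = 30.46 L/s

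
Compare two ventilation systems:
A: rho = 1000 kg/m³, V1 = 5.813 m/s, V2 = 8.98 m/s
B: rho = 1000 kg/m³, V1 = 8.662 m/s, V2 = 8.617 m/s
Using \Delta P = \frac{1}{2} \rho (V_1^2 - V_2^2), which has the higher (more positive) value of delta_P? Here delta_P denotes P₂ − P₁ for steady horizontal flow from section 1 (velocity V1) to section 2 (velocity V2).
delta_P(A) = -23.42 kPa, delta_P(B) = 0.3888 kPa. Answer: B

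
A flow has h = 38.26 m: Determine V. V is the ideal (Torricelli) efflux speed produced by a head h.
Formula: V = \sqrt{2 g h}
V = √(2·9.81·38.26) = 27.4 m/s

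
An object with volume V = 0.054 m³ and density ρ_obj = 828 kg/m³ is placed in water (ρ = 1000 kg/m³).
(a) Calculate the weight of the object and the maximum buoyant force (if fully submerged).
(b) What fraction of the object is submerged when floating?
(a) W=rho_obj*g*V=828*9.81*0.054=438.6 N; F_B(max)=rho*g*V=1000*9.81*0.054=529.7 N
(b) Floating fraction=rho_obj/rho=828/1000=0.828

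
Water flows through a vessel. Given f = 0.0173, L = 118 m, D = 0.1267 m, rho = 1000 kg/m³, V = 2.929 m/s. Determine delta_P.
Formula: \Delta P = f \frac{L}{D} \frac{\rho V^2}{2}
delta_P = 0.0173·(118/0.1267)·0.5·1000·2.929²/1000 = 69.11 kPa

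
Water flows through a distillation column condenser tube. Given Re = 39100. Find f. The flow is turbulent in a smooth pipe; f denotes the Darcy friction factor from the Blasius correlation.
Formula: f = \frac{0.316}{Re^{0.25}}
f = 0.316/39100^0.25 = 0.02247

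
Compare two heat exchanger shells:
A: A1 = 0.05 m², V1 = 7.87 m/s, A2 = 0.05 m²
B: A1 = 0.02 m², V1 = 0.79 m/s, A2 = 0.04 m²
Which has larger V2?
V2(A) = 7.87 m/s, V2(B) = 0.395 m/s. Answer: A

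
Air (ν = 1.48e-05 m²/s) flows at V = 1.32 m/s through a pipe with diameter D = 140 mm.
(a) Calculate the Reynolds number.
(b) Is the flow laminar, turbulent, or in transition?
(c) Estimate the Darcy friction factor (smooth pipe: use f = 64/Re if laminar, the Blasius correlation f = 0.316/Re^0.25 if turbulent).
(a) Re = V·D/ν = 1.32·0.14/1.48e-05 = 12486
(b) Flow regime: turbulent (Re > 4000)
(c) Friction factor: f = 0.316/Re^0.25 = 0.316/12486^0.25 = 0.02989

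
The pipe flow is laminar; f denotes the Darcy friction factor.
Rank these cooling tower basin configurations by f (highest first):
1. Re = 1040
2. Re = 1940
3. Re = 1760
Case 1: f = 0.06154
Case 2: f = 0.03299
Case 3: f = 0.03636
Ranking (highest first): 1, 3, 2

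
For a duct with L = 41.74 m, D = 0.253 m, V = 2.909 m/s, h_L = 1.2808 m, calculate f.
Formula: h_L = f \frac{L}{D} \frac{V^2}{2g}
Substituting knowns: 1.2808 = f·(41.74/0.253)·2.909²/(2·9.81)
Solving for f: f = 1.2808·2·9.81/((41.74/0.253)·2.909²) = 0.018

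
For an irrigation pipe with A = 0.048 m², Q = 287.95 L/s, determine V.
Formula: Q = A V
Substituting knowns: 287.95 = 0.048·V·1000
Solving for V: V = (287.95/1000)/0.048 = 5.999 m/s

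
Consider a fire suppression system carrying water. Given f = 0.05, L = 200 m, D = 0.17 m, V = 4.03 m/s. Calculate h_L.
Formula: h_L = f \frac{L}{D} \frac{V^2}{2g}
h_L = 0.05·(200/0.17)·4.03²/(2·9.81) = 48.69 m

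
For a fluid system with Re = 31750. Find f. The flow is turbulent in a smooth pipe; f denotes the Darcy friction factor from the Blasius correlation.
Formula: f = \frac{0.316}{Re^{0.25}}
f = 0.316/31750^0.25 = 0.02367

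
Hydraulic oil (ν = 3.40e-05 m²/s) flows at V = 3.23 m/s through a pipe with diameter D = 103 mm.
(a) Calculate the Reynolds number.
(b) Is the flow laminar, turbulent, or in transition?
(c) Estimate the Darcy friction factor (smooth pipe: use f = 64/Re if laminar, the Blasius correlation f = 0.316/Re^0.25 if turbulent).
(a) Re = V·D/ν = 3.23·0.103/3.40e-05 = 9785
(b) Flow regime: turbulent (Re > 4000)
(c) Friction factor: f = 0.316/Re^0.25 = 0.316/9785^0.25 = 0.03177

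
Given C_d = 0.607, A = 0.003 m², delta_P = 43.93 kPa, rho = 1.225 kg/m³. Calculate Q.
Formula: Q = C_d A \sqrt{\frac{2 \Delta P}{\rho}}
Q = 0.607·0.003·√(2·(43.93·1000)/1.225)·1000 = 487.7 L/s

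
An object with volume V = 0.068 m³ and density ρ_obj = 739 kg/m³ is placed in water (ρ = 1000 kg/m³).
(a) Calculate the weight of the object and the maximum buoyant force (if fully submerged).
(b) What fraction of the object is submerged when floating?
(a) W=rho_obj*g*V=739*9.81*0.068=493.0 N; F_B(max)=rho*g*V=1000*9.81*0.068=667.1 N
(b) Floating fraction=rho_obj/rho=739/1000=0.739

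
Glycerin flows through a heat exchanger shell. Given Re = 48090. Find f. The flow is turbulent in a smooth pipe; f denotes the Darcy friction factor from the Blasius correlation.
Formula: f = \frac{0.316}{Re^{0.25}}
f = 0.316/48090^0.25 = 0.02134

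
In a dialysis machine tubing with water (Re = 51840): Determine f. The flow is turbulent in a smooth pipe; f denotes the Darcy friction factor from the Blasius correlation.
Formula: f = \frac{0.316}{Re^{0.25}}
f = 0.316/51840^0.25 = 0.02094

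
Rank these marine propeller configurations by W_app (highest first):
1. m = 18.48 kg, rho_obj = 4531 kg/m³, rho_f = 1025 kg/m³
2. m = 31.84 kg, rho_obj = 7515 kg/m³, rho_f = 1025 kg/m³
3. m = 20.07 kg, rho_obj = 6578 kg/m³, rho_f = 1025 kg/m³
Case 1: W_app = 140.3 N
Case 2: W_app = 269.7 N
Case 3: W_app = 166.2 N
Ranking (highest first): 2, 3, 1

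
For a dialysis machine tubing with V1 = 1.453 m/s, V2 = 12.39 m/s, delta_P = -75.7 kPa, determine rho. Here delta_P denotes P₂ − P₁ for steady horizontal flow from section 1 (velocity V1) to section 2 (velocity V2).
Formula: \Delta P = \frac{1}{2} \rho (V_1^2 - V_2^2)
Substituting knowns: -75.7 = 0.5·rho·(1.453² − 12.39²)/1000
Solving for rho: rho = 2·(-75.7·1000)/(1.453² − 12.39²) = 1000 kg/m³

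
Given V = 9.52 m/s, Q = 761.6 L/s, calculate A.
Formula: Q = A V
Substituting knowns: 761.6 = A·9.52·1000
Solving for A: A = (761.6/1000)/9.52 = 0.08 m²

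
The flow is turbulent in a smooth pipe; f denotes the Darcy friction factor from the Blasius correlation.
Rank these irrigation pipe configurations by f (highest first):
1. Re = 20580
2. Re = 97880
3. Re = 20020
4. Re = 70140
Case 1: f = 0.02638
Case 2: f = 0.01787
Case 3: f = 0.02657
Case 4: f = 0.01942
Ranking (highest first): 3, 1, 4, 2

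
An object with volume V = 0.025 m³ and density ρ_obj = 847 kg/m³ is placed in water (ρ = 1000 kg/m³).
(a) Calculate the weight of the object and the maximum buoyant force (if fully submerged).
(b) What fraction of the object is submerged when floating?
(a) W=rho_obj*g*V=847*9.81*0.025=207.7 N; F_B(max)=rho*g*V=1000*9.81*0.025=245.2 N
(b) Floating fraction=rho_obj/rho=847/1000=0.847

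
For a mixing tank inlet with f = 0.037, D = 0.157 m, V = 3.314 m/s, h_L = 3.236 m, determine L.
Formula: h_L = f \frac{L}{D} \frac{V^2}{2g}
Substituting knowns: 3.236 = 0.037·(L/0.157)·3.314²/(2·9.81)
Solving for L: L = 3.236·2·9.81·0.157/(0.037·3.314²) = 24.53 m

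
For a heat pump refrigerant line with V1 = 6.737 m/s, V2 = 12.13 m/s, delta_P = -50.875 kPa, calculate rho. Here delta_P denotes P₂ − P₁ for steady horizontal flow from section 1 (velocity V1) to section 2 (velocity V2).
Formula: \Delta P = \frac{1}{2} \rho (V_1^2 - V_2^2)
Substituting knowns: -50.875 = 0.5·rho·(6.737² − 12.13²)/1000
Solving for rho: rho = 2·(-50.875·1000)/(6.737² − 12.13²) = 1000 kg/m³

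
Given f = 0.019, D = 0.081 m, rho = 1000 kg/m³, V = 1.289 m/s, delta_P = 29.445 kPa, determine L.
Formula: \Delta P = f \frac{L}{D} \frac{\rho V^2}{2}
Substituting knowns: 29.445 = 0.019·(L/0.081)·0.5·1000·1.289²/1000
Solving for L: L = (29.445·1000)·0.081/(0.019·0.5·1000·1.289²) = 151.1 m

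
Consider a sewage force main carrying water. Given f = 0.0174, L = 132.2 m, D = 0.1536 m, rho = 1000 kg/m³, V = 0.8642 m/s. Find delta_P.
Formula: \Delta P = f \frac{L}{D} \frac{\rho V^2}{2}
delta_P = 0.0174·(132.2/0.1536)·0.5·1000·0.8642²/1000 = 5.592 kPa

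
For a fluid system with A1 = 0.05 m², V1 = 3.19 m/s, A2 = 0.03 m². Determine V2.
Formula: V_2 = \frac{A_1 V_1}{A_2}
V2 = 0.05·3.19/0.03 = 5.317 m/s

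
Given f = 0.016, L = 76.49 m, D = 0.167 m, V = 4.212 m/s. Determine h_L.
Formula: h_L = f \frac{L}{D} \frac{V^2}{2g}
h_L = 0.016·(76.49/0.167)·4.212²/(2·9.81) = 6.627 m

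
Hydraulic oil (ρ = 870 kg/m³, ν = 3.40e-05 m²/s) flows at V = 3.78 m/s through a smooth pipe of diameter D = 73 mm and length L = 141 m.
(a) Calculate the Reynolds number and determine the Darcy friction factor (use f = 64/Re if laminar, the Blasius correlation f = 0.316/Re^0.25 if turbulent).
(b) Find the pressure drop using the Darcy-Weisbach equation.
(a) Re = V·D/ν = 3.78·0.073/3.40e-05 = 8115.9 → turbulent (Re > 4000); f = 0.316/Re^0.25 = 0.316/8115.9^0.25 = 0.033293
(b) Darcy-Weisbach: ΔP = f·(L/D)·½ρV²/1000 = 0.033293·(141/0.073)·½·870·3.78²/1000 = 399.7 kPa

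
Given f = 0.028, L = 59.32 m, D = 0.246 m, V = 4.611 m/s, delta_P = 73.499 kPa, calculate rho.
Formula: \Delta P = f \frac{L}{D} \frac{\rho V^2}{2}
Substituting knowns: 73.499 = 0.028·(59.32/0.246)·0.5·rho·4.611²/1000
Solving for rho: rho = (73.499·1000)/(0.028·(59.32/0.246)·0.5·4.611²) = 1024 kg/m³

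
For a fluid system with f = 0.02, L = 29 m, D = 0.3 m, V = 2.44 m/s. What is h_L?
Formula: h_L = f \frac{L}{D} \frac{V^2}{2g}
h_L = 0.02·(29/0.3)·2.44²/(2·9.81) = 0.5867 m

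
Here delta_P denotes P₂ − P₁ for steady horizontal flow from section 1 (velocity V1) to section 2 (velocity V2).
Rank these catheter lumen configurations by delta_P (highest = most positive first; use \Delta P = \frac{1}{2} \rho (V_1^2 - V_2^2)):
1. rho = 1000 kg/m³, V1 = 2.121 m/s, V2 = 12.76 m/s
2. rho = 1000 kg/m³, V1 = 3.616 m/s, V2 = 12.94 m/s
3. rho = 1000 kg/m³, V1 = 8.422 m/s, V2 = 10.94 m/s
Case 1: delta_P = -79.16 kPa
Case 2: delta_P = -77.18 kPa
Case 3: delta_P = -24.38 kPa
Ranking (highest first): 3, 2, 1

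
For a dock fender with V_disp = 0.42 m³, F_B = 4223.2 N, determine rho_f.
Formula: F_B = \rho_f g V_{disp}
Substituting knowns: 4223.2 = rho_f·9.81·0.42
Solving for rho_f: rho_f = 4223.2/(9.81·0.42) = 1025 kg/m³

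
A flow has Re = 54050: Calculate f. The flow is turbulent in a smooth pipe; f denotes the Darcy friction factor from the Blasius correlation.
Formula: f = \frac{0.316}{Re^{0.25}}
f = 0.316/54050^0.25 = 0.02072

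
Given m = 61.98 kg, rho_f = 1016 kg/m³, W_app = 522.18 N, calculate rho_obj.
Formula: W_{app} = mg\left(1 - \frac{\rho_f}{\rho_{obj}}\right)
Substituting knowns: 522.18 = 61.98·9.81·(1 − 1016/rho_obj)
Solving for rho_obj: rho_obj = 1016/(1 − 522.18/(61.98·9.81)) = 7196 kg/m³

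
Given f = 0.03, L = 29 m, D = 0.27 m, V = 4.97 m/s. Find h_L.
Formula: h_L = f \frac{L}{D} \frac{V^2}{2g}
h_L = 0.03·(29/0.27)·4.97²/(2·9.81) = 4.057 m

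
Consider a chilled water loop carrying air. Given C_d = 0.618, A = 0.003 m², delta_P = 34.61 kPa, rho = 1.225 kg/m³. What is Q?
Formula: Q = C_d A \sqrt{\frac{2 \Delta P}{\rho}}
Q = 0.618·0.003·√(2·(34.61·1000)/1.225)·1000 = 440.7 L/s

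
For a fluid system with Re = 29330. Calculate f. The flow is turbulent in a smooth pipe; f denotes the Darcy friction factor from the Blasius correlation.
Formula: f = \frac{0.316}{Re^{0.25}}
f = 0.316/29330^0.25 = 0.02415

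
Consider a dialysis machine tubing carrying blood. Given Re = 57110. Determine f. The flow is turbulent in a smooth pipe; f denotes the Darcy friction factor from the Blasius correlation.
Formula: f = \frac{0.316}{Re^{0.25}}
f = 0.316/57110^0.25 = 0.02044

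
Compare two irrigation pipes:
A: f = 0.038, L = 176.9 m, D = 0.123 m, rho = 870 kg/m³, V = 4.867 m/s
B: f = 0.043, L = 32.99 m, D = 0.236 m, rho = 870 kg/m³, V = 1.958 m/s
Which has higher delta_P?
delta_P(A) = 563.1 kPa, delta_P(B) = 10.02 kPa. Answer: A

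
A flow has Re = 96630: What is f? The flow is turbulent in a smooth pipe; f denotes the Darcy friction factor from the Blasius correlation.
Formula: f = \frac{0.316}{Re^{0.25}}
f = 0.316/96630^0.25 = 0.01792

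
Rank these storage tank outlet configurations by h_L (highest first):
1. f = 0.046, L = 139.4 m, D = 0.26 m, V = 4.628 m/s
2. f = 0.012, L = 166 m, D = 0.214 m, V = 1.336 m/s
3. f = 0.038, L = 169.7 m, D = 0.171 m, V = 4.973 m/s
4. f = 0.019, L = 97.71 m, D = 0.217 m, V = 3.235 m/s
Case 1: h_L = 26.92 m
Case 2: h_L = 0.8468 m
Case 3: h_L = 47.53 m
Case 4: h_L = 4.563 m
Ranking (highest first): 3, 1, 4, 2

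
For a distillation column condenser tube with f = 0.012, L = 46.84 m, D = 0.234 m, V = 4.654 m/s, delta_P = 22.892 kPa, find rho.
Formula: \Delta P = f \frac{L}{D} \frac{\rho V^2}{2}
Substituting knowns: 22.892 = 0.012·(46.84/0.234)·0.5·rho·4.654²/1000
Solving for rho: rho = (22.892·1000)/(0.012·(46.84/0.234)·0.5·4.654²) = 880 kg/m³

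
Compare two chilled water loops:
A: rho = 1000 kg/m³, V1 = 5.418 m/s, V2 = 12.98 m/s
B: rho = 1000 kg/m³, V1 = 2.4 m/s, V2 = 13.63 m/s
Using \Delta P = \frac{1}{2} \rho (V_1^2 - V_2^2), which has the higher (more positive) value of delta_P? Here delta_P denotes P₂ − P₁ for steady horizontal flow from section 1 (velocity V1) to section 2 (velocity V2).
delta_P(A) = -69.56 kPa, delta_P(B) = -90.01 kPa. Answer: A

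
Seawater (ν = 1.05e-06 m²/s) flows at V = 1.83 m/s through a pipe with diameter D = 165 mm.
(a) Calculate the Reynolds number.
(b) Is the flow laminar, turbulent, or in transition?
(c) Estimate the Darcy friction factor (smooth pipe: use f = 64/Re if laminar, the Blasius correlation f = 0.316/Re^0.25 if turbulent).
(a) Re = V·D/ν = 1.83·0.165/1.05e-06 = 287570
(b) Flow regime: turbulent (Re > 4000)
(c) Friction factor: f = 0.316/Re^0.25 = 0.316/287570^0.25 = 0.01365 (Blasius is strictly valid for Re ≲ 1e5; used here as the smooth-pipe estimate the problem specifies)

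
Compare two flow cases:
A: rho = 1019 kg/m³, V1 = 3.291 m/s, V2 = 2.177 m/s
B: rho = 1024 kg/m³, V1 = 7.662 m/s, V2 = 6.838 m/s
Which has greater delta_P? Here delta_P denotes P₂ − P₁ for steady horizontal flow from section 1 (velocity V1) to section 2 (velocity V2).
delta_P(A) = 3.104 kPa, delta_P(B) = 6.117 kPa. Answer: B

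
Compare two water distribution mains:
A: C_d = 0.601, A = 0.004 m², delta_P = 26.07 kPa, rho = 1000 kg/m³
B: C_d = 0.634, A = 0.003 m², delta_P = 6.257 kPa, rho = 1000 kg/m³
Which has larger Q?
Q(A) = 17.36 L/s, Q(B) = 6.728 L/s. Answer: A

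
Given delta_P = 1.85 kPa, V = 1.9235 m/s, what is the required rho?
Formula: V = \sqrt{\frac{2 \Delta P}{\rho}}
Substituting knowns: 1.9235 = √(2·(1.85·1000)/rho)
Solving for rho: rho = 2·(1.85·1000)/1.9235² = 1000 kg/m³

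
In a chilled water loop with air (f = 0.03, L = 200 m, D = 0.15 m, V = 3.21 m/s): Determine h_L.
Formula: h_L = f \frac{L}{D} \frac{V^2}{2g}
h_L = 0.03·(200/0.15)·3.21²/(2·9.81) = 21.01 m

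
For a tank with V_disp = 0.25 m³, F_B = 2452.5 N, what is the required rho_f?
Formula: F_B = \rho_f g V_{disp}
Substituting knowns: 2452.5 = rho_f·9.81·0.25
Solving for rho_f: rho_f = 2452.5/(9.81·0.25) = 1000 kg/m³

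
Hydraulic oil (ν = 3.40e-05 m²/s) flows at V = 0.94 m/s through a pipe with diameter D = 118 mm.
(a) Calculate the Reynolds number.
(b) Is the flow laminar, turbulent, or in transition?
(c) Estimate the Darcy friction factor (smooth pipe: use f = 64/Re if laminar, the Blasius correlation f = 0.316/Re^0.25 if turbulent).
(a) Re = V·D/ν = 0.94·0.118/3.40e-05 = 3262.4
(b) Flow regime: transition (2300 ≤ Re ≤ 4000)
(c) Friction factor: f ≈ 0.04 (transitional regime, no simple correlation)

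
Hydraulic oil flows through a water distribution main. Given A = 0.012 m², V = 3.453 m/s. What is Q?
Formula: Q = A V
Q = 0.012·3.453·1000 = 41.44 L/s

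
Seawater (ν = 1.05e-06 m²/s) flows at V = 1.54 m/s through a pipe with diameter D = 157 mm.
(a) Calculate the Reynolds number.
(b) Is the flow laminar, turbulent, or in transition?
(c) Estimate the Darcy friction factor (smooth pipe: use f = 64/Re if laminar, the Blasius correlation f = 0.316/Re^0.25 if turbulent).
(a) Re = V·D/ν = 1.54·0.157/1.05e-06 = 230270
(b) Flow regime: turbulent (Re > 4000)
(c) Friction factor: f = 0.316/Re^0.25 = 0.316/230270^0.25 = 0.01443 (Blasius is strictly valid for Re ≲ 1e5; used here as the smooth-pipe estimate the problem specifies)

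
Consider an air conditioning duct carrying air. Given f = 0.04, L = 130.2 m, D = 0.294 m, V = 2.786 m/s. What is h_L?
Formula: h_L = f \frac{L}{D} \frac{V^2}{2g}
h_L = 0.04·(130.2/0.294)·2.786²/(2·9.81) = 7.008 m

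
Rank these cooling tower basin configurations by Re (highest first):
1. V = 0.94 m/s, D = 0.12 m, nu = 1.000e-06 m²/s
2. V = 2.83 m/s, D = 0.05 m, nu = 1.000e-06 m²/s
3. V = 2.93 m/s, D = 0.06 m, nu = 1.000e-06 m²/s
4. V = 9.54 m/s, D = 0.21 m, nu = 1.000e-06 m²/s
Case 1: Re = 112800
Case 2: Re = 141500
Case 3: Re = 175800
Case 4: Re = 2.003e+06
Ranking (highest first): 4, 3, 2, 1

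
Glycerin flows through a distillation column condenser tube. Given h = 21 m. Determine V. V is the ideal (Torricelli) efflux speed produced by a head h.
Formula: V = \sqrt{2 g h}
V = √(2·9.81·21) = 20.3 m/s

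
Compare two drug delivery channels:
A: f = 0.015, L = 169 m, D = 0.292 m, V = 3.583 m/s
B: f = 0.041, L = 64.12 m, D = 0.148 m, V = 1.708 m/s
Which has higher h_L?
h_L(A) = 5.681 m, h_L(B) = 2.641 m. Answer: A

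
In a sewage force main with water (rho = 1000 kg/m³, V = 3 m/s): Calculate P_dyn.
Formula: P_{dyn} = \frac{1}{2} \rho V^2
P_dyn = 0.5·1000·3²/1000 = 4.5 kPa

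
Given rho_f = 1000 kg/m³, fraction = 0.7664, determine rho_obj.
Formula: f_{sub} = \frac{\rho_{obj}}{\rho_f}
Substituting knowns: 0.7664 = rho_obj/1000
Solving for rho_obj: rho_obj = 0.7664·1000 = 766.4 kg/m³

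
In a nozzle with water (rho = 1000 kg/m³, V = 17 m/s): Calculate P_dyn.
Formula: P_{dyn} = \frac{1}{2} \rho V^2
P_dyn = 0.5·1000·17²/1000 = 144.5 kPa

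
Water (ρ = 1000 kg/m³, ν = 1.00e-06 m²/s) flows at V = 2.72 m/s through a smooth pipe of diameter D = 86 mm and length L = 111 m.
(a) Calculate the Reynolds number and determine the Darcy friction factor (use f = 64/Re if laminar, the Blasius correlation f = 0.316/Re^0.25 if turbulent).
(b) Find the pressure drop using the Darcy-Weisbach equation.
(a) Re = V·D/ν = 2.72·0.086/1.00e-06 = 233920 → turbulent (Re > 4000); f = 0.316/Re^0.25 = 0.316/233920^0.25 = 0.014369 (Blasius is strictly valid for Re ≲ 1e5; used here as the smooth-pipe estimate the problem specifies)
(b) Darcy-Weisbach: ΔP = f·(L/D)·½ρV²/1000 = 0.014369·(111/0.086)·½·1000·2.72²/1000 = 68.61 kPa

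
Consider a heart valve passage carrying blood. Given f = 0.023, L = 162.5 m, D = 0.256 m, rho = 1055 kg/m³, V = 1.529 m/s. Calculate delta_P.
Formula: \Delta P = f \frac{L}{D} \frac{\rho V^2}{2}
delta_P = 0.023·(162.5/0.256)·0.5·1055·1.529²/1000 = 18 kPa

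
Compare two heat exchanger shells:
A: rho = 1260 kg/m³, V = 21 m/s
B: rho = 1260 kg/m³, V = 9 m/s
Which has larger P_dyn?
P_dyn(A) = 277.8 kPa, P_dyn(B) = 51.03 kPa. Answer: A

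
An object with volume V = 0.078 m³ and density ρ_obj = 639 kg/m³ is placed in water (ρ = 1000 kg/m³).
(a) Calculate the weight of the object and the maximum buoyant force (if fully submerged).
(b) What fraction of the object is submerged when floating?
(a) W=rho_obj*g*V=639*9.81*0.078=489.0 N; F_B(max)=rho*g*V=1000*9.81*0.078=765.2 N
(b) Floating fraction=rho_obj/rho=639/1000=0.639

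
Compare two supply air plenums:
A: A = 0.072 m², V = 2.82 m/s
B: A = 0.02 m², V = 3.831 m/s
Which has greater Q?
Q(A) = 203 L/s, Q(B) = 76.62 L/s. Answer: A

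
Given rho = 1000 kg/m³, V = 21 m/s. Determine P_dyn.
Formula: P_{dyn} = \frac{1}{2} \rho V^2
P_dyn = 0.5·1000·21²/1000 = 220.5 kPa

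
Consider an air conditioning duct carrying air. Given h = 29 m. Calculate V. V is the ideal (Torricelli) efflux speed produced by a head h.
Formula: V = \sqrt{2 g h}
V = √(2·9.81·29) = 23.85 m/s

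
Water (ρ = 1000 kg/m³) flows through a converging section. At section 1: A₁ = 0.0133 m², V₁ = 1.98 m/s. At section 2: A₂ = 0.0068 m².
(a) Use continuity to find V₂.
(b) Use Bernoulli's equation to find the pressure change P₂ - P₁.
(a) Continuity: A₁V₁=A₂V₂ -> V₂=A₁V₁/A₂=0.0133*1.98/0.0068=3.87 m/s
(b) Bernoulli: P₂-P₁=0.5*rho*(V₁^2-V₂^2)/1000=0.5*1000*(1.98^2-3.87^2)/1000=-5.528 kPa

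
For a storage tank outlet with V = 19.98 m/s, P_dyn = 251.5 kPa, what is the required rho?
Formula: P_{dyn} = \frac{1}{2} \rho V^2
Substituting knowns: 251.5 = 0.5·rho·19.98²/1000
Solving for rho: rho = 2·(251.5·1000)/19.98² = 1260 kg/m³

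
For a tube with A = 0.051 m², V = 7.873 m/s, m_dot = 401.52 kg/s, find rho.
Formula: \dot{m} = \rho A V
Substituting knowns: 401.52 = rho·0.051·7.873
Solving for rho: rho = 401.52/(0.051·7.873) = 1000 kg/m³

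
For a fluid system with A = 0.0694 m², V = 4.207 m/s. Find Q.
Formula: Q = A V
Q = 0.0694·4.207·1000 = 292 L/s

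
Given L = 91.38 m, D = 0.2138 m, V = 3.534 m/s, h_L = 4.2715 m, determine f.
Formula: h_L = f \frac{L}{D} \frac{V^2}{2g}
Substituting knowns: 4.2715 = f·(91.38/0.2138)·3.534²/(2·9.81)
Solving for f: f = 4.2715·2·9.81/((91.38/0.2138)·3.534²) = 0.0157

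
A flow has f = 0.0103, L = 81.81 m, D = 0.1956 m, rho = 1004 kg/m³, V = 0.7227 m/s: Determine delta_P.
Formula: \Delta P = f \frac{L}{D} \frac{\rho V^2}{2}
delta_P = 0.0103·(81.81/0.1956)·0.5·1004·0.7227²/1000 = 1.13 kPa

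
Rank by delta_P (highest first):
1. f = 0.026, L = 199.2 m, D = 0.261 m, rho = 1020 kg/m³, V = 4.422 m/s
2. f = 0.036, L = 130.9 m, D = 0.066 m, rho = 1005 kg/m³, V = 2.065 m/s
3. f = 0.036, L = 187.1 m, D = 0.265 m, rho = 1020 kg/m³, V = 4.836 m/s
Case 1: delta_P = 197.9 kPa
Case 2: delta_P = 153 kPa
Case 3: delta_P = 303.2 kPa
Ranking (highest first): 3, 1, 2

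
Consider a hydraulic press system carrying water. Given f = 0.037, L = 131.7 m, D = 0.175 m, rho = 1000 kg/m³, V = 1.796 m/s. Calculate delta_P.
Formula: \Delta P = f \frac{L}{D} \frac{\rho V^2}{2}
delta_P = 0.037·(131.7/0.175)·0.5·1000·1.796²/1000 = 44.91 kPa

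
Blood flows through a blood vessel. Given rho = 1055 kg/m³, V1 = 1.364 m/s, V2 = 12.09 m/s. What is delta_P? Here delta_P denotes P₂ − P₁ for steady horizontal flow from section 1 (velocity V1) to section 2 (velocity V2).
Formula: \Delta P = \frac{1}{2} \rho (V_1^2 - V_2^2)
delta_P = 0.5·1055·(1.364² − 12.09²)/1000 = -76.12 kPa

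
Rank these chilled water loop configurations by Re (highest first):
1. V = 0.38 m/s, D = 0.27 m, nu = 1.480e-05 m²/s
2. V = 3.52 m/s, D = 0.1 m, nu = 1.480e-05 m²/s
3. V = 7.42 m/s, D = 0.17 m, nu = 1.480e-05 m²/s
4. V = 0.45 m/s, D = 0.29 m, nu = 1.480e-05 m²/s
Case 1: Re = 6932
Case 2: Re = 23784
Case 3: Re = 85230
Case 4: Re = 8818
Ranking (highest first): 3, 2, 4, 1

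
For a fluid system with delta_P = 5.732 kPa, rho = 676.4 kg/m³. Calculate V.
Formula: V = \sqrt{\frac{2 \Delta P}{\rho}}
V = √(2·(5.732·1000)/676.4) = 4.117 m/s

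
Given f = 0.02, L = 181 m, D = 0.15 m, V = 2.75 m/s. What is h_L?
Formula: h_L = f \frac{L}{D} \frac{V^2}{2g}
h_L = 0.02·(181/0.15)·2.75²/(2·9.81) = 9.302 m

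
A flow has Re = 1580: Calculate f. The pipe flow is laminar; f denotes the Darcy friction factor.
Formula: f = \frac{64}{Re}
f = 64/1580 = 0.04051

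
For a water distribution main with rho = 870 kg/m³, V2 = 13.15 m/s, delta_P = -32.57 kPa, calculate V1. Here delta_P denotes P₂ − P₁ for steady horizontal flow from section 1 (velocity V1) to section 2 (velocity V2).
Formula: \Delta P = \frac{1}{2} \rho (V_1^2 - V_2^2)
Substituting knowns: -32.57 = 0.5·870·(V1² − 13.15²)/1000
Solving for V1: V1 = √(13.15² + 2·(-32.57·1000)/870) = 9.902 m/s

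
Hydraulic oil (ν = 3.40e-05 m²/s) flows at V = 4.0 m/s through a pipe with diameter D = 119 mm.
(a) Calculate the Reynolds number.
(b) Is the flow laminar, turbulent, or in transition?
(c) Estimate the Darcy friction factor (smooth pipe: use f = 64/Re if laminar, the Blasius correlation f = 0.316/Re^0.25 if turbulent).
(a) Re = V·D/ν = 4.0·0.119/3.40e-05 = 14000
(b) Flow regime: turbulent (Re > 4000)
(c) Friction factor: f = 0.316/Re^0.25 = 0.316/14000^0.25 = 0.02905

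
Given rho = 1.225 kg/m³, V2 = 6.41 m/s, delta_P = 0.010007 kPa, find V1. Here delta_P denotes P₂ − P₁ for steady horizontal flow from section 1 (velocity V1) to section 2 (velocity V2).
Formula: \Delta P = \frac{1}{2} \rho (V_1^2 - V_2^2)
Substituting knowns: 0.010007 = 0.5·1.225·(V1² − 6.41²)/1000
Solving for V1: V1 = √(6.41² + 2·(0.010007·1000)/1.225) = 7.578 m/s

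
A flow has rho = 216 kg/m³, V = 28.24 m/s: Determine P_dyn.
Formula: P_{dyn} = \frac{1}{2} \rho V^2
P_dyn = 0.5·216·28.24²/1000 = 86.13 kPa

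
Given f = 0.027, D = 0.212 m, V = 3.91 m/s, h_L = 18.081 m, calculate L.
Formula: h_L = f \frac{L}{D} \frac{V^2}{2g}
Substituting knowns: 18.081 = 0.027·(L/0.212)·3.91²/(2·9.81)
Solving for L: L = 18.081·2·9.81·0.212/(0.027·3.91²) = 182.2 m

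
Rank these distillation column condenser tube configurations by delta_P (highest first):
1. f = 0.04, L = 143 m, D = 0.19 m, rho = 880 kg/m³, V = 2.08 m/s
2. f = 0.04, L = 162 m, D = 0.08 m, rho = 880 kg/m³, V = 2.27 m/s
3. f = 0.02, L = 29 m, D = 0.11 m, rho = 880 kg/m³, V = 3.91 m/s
Case 1: delta_P = 57.31 kPa
Case 2: delta_P = 183.6 kPa
Case 3: delta_P = 35.47 kPa
Ranking (highest first): 2, 1, 3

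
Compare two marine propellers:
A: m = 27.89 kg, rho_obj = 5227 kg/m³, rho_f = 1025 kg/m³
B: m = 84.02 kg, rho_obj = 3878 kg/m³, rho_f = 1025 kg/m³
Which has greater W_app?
W_app(A) = 219.9 N, W_app(B) = 606.4 N. Answer: B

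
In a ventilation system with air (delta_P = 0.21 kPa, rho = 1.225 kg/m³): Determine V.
Formula: V = \sqrt{\frac{2 \Delta P}{\rho}}
V = √(2·(0.21·1000)/1.225) = 18.52 m/s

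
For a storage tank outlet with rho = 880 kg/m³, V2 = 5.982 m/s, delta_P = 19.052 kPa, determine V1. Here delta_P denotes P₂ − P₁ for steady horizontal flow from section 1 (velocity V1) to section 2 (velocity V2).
Formula: \Delta P = \frac{1}{2} \rho (V_1^2 - V_2^2)
Substituting knowns: 19.052 = 0.5·880·(V1² − 5.982²)/1000
Solving for V1: V1 = √(5.982² + 2·(19.052·1000)/880) = 8.893 m/s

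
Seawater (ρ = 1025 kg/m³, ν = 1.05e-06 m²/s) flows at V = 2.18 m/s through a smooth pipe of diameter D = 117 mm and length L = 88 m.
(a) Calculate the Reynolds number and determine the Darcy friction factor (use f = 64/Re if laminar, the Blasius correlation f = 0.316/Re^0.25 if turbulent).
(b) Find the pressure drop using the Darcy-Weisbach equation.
(a) Re = V·D/ν = 2.18·0.117/1.05e-06 = 242910 → turbulent (Re > 4000); f = 0.316/Re^0.25 = 0.316/242910^0.25 = 0.014234 (Blasius is strictly valid for Re ≲ 1e5; used here as the smooth-pipe estimate the problem specifies)
(b) Darcy-Weisbach: ΔP = f·(L/D)·½ρV²/1000 = 0.014234·(88/0.117)·½·1025·2.18²/1000 = 26.08 kPa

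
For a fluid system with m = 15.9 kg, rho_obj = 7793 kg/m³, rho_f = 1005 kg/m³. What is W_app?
Formula: W_{app} = mg\left(1 - \frac{\rho_f}{\rho_{obj}}\right)
W_app = 15.9·9.81·(1 − 1005/7793) = 135.9 N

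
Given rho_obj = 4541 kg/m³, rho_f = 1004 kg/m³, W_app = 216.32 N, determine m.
Formula: W_{app} = mg\left(1 - \frac{\rho_f}{\rho_{obj}}\right)
Substituting knowns: 216.32 = m·9.81·(1 − 1004/4541)
Solving for m: m = 216.32/(9.81·(1 − 1004/4541)) = 28.31 kg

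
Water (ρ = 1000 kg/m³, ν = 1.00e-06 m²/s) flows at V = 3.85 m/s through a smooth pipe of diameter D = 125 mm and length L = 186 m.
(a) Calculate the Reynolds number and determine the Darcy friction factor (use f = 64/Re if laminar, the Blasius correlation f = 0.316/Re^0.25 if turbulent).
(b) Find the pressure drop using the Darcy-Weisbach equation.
(a) Re = V·D/ν = 3.85·0.125/1.00e-06 = 481250 → turbulent (Re > 4000); f = 0.316/Re^0.25 = 0.316/481250^0.25 = 0.011998 (Blasius is strictly valid for Re ≲ 1e5; used here as the smooth-pipe estimate the problem specifies)
(b) Darcy-Weisbach: ΔP = f·(L/D)·½ρV²/1000 = 0.011998·(186/0.125)·½·1000·3.85²/1000 = 132.3 kPa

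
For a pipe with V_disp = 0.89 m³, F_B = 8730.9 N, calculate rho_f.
Formula: F_B = \rho_f g V_{disp}
Substituting knowns: 8730.9 = rho_f·9.81·0.89
Solving for rho_f: rho_f = 8730.9/(9.81·0.89) = 1000 kg/m³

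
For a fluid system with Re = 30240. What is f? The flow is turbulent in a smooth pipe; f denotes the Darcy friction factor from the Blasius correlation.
Formula: f = \frac{0.316}{Re^{0.25}}
f = 0.316/30240^0.25 = 0.02396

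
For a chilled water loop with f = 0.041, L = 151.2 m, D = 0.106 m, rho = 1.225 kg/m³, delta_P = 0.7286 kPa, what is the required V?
Formula: \Delta P = f \frac{L}{D} \frac{\rho V^2}{2}
Substituting knowns: 0.7286 = 0.041·(151.2/0.106)·0.5·1.225·V²/1000
Solving for V: V = √((0.7286·1000)/(0.041·(151.2/0.106)·0.5·1.225)) = 4.51 m/s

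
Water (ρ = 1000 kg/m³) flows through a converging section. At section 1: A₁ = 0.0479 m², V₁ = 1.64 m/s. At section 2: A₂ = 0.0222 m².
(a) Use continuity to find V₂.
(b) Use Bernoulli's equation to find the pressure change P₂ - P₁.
(a) Continuity: A₁V₁=A₂V₂ -> V₂=A₁V₁/A₂=0.0479*1.64/0.0222=3.54 m/s
(b) Bernoulli: P₂-P₁=0.5*rho*(V₁^2-V₂^2)/1000=0.5*1000*(1.64^2-3.54^2)/1000=-4.921 kPa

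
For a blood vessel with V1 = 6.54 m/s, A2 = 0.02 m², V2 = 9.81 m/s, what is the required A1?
Formula: V_2 = \frac{A_1 V_1}{A_2}
Substituting knowns: 9.81 = A1·6.54/0.02
Solving for A1: A1 = 9.81·0.02/6.54 = 0.03 m²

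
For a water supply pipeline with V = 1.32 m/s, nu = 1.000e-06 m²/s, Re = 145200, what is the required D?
Formula: Re = \frac{V D}{\nu}
Substituting knowns: 145200 = 1.32·D/1.000e-06
Solving for D: D = 145200·1.000e-06/1.32 = 0.11 m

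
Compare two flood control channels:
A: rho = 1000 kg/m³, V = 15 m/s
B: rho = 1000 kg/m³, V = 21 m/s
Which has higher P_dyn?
P_dyn(A) = 112.5 kPa, P_dyn(B) = 220.5 kPa. Answer: B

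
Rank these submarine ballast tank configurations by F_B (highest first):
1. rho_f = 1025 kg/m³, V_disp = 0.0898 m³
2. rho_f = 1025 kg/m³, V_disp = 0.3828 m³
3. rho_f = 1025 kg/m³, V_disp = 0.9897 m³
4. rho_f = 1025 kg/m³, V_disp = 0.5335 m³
Case 1: F_B = 903 N
Case 2: F_B = 3849 N
Case 3: F_B = 9952 N
Case 4: F_B = 5364 N
Ranking (highest first): 3, 4, 2, 1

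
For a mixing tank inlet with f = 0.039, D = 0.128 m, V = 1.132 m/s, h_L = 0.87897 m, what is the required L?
Formula: h_L = f \frac{L}{D} \frac{V^2}{2g}
Substituting knowns: 0.87897 = 0.039·(L/0.128)·1.132²/(2·9.81)
Solving for L: L = 0.87897·2·9.81·0.128/(0.039·1.132²) = 44.17 m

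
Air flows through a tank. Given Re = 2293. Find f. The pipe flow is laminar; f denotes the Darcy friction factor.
Formula: f = \frac{64}{Re}
f = 64/2293 = 0.02791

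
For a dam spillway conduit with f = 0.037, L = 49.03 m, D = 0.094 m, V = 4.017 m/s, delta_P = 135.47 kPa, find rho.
Formula: \Delta P = f \frac{L}{D} \frac{\rho V^2}{2}
Substituting knowns: 135.47 = 0.037·(49.03/0.094)·0.5·rho·4.017²/1000
Solving for rho: rho = (135.47·1000)/(0.037·(49.03/0.094)·0.5·4.017²) = 870 kg/m³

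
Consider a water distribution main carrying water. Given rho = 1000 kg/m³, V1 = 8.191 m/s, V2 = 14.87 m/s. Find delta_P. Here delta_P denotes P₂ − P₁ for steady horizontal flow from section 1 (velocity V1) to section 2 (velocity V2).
Formula: \Delta P = \frac{1}{2} \rho (V_1^2 - V_2^2)
delta_P = 0.5·1000·(8.191² − 14.87²)/1000 = -77.01 kPa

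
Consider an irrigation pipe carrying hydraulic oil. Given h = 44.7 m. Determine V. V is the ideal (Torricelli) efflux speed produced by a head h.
Formula: V = \sqrt{2 g h}
V = √(2·9.81·44.7) = 29.61 m/s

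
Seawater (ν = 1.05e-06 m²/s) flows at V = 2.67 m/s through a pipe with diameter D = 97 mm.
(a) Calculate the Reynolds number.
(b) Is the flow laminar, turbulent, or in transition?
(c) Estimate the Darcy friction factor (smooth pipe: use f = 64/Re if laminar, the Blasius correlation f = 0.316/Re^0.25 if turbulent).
(a) Re = V·D/ν = 2.67·0.097/1.05e-06 = 246660
(b) Flow regime: turbulent (Re > 4000)
(c) Friction factor: f = 0.316/Re^0.25 = 0.316/246660^0.25 = 0.01418 (Blasius is strictly valid for Re ≲ 1e5; used here as the smooth-pipe estimate the problem specifies)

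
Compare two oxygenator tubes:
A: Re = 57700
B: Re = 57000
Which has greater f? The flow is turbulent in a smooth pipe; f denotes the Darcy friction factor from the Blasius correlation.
f(A) = 0.02039, f(B) = 0.02045. Answer: B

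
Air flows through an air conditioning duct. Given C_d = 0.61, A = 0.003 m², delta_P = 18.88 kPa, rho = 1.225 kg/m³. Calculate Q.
Formula: Q = C_d A \sqrt{\frac{2 \Delta P}{\rho}}
Q = 0.61·0.003·√(2·(18.88·1000)/1.225)·1000 = 321.3 L/s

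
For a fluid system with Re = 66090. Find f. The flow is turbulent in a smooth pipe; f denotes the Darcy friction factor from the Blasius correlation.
Formula: f = \frac{0.316}{Re^{0.25}}
f = 0.316/66090^0.25 = 0.01971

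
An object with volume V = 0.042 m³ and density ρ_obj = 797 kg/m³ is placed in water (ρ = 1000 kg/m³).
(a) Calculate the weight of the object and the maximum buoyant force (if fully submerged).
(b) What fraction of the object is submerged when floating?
(a) W=rho_obj*g*V=797*9.81*0.042=328.4 N; F_B(max)=rho*g*V=1000*9.81*0.042=412.0 N
(b) Floating fraction=rho_obj/rho=797/1000=0.797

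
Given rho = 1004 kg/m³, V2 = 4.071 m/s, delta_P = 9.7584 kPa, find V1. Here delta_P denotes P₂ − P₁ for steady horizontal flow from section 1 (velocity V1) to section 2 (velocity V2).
Formula: \Delta P = \frac{1}{2} \rho (V_1^2 - V_2^2)
Substituting knowns: 9.7584 = 0.5·1004·(V1² − 4.071²)/1000
Solving for V1: V1 = √(4.071² + 2·(9.7584·1000)/1004) = 6.001 m/s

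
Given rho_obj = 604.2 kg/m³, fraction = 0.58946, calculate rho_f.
Formula: f_{sub} = \frac{\rho_{obj}}{\rho_f}
Substituting knowns: 0.58946 = 604.2/rho_f
Solving for rho_f: rho_f = 604.2/0.58946 = 1025 kg/m³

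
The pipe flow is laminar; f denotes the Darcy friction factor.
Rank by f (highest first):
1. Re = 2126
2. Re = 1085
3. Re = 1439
Case 1: f = 0.0301
Case 2: f = 0.05899
Case 3: f = 0.04448
Ranking (highest first): 2, 3, 1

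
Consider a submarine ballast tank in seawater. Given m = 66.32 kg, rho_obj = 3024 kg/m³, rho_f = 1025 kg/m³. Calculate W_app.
Formula: W_{app} = mg\left(1 - \frac{\rho_f}{\rho_{obj}}\right)
W_app = 66.32·9.81·(1 − 1025/3024) = 430.1 N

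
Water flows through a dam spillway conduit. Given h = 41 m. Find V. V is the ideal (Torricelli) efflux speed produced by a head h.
Formula: V = \sqrt{2 g h}
V = √(2·9.81·41) = 28.36 m/s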